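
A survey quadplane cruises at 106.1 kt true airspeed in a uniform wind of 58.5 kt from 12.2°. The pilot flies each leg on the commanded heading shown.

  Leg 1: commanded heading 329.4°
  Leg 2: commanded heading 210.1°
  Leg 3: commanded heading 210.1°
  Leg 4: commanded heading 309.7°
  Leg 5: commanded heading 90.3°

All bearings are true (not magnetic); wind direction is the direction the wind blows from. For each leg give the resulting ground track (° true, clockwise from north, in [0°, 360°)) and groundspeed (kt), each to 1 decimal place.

Leg 1: track=297.2°, groundspeed=74.6 kt
Leg 2: track=203.8°, groundspeed=162.8 kt
Leg 3: track=203.8°, groundspeed=162.8 kt
Leg 4: track=276.4°, groundspeed=94.6 kt
Leg 5: track=121.6°, groundspeed=110.1 kt

Leg 1: heading 329.4°; drift -32.2° → track 297.2°, groundspeed 74.6 kt
Leg 2: heading 210.1°; drift -6.3° → track 203.8°, groundspeed 162.8 kt
Leg 3: heading 210.1°; drift -6.3° → track 203.8°, groundspeed 162.8 kt
Leg 4: heading 309.7°; drift -33.3° → track 276.4°, groundspeed 94.6 kt
Leg 5: heading 90.3°; drift +31.3° → track 121.6°, groundspeed 110.1 kt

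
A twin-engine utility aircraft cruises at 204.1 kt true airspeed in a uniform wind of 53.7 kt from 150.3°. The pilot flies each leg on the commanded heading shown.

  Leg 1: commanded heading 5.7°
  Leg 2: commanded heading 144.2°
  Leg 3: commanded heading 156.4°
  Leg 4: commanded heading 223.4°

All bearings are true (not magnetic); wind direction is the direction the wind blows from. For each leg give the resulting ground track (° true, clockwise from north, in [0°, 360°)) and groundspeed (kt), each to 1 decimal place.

Leg 1: heading 5.7°; drift -7.2° → track 358.5°, groundspeed 249.8 kt
Leg 2: heading 144.2°; drift -2.2° → track 142.0°, groundspeed 150.8 kt
Leg 3: heading 156.4°; drift +2.2° → track 158.6°, groundspeed 150.8 kt
Leg 4: heading 223.4°; drift +15.2° → track 238.6°, groundspeed 195.4 kt

Leg 1: track=358.5°, groundspeed=249.8 kt
Leg 2: track=142.0°, groundspeed=150.8 kt
Leg 3: track=158.6°, groundspeed=150.8 kt
Leg 4: track=238.6°, groundspeed=195.4 kt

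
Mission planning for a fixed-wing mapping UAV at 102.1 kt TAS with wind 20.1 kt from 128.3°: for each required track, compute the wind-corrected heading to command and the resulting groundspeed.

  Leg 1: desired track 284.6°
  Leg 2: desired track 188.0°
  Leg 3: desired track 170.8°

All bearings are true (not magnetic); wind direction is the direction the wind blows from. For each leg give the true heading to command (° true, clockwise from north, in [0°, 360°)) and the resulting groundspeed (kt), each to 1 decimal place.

Leg 1: heading=280.1°, groundspeed=120.2 kt
Leg 2: heading=178.2°, groundspeed=90.5 kt
Leg 3: heading=163.2°, groundspeed=86.4 kt

Leg 1: desired track 284.6°; wind correction -4.5° → command heading 280.1°, groundspeed 120.2 kt
Leg 2: desired track 188.0°; wind correction -9.8° → command heading 178.2°, groundspeed 90.5 kt
Leg 3: desired track 170.8°; wind correction -7.6° → command heading 163.2°, groundspeed 86.4 kt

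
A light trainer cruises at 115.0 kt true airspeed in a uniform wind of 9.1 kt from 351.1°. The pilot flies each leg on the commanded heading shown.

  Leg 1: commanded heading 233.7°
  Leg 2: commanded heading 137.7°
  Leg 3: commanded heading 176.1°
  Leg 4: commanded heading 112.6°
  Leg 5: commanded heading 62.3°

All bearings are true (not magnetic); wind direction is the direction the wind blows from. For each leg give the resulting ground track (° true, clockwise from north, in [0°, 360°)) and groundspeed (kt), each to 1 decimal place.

Leg 1: heading 233.7°; drift -3.9° → track 229.8°, groundspeed 119.5 kt
Leg 2: heading 137.7°; drift +2.3° → track 140.0°, groundspeed 122.7 kt
Leg 3: heading 176.1°; drift -0.4° → track 175.7°, groundspeed 124.1 kt
Leg 4: heading 112.6°; drift +3.7° → track 116.3°, groundspeed 120.0 kt
Leg 5: heading 62.3°; drift +4.4° → track 66.7°, groundspeed 112.4 kt

Leg 1: track=229.8°, groundspeed=119.5 kt
Leg 2: track=140.0°, groundspeed=122.7 kt
Leg 3: track=175.7°, groundspeed=124.1 kt
Leg 4: track=116.3°, groundspeed=120.0 kt
Leg 5: track=66.7°, groundspeed=112.4 kt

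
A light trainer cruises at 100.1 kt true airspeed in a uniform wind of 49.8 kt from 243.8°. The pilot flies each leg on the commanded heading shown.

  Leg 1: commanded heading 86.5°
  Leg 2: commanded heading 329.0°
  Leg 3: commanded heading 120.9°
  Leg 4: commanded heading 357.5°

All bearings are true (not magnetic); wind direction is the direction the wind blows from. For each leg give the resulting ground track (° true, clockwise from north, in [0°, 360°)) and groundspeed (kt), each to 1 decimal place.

Leg 1: heading 86.5°; drift -7.5° → track 79.0°, groundspeed 147.3 kt
Leg 2: heading 329.0°; drift +27.4° → track 356.4°, groundspeed 108.0 kt
Leg 3: heading 120.9°; drift -18.2° → track 102.7°, groundspeed 133.8 kt
Leg 4: heading 357.5°; drift +20.8° → track 18.3°, groundspeed 128.5 kt

Leg 1: track=79.0°, groundspeed=147.3 kt
Leg 2: track=356.4°, groundspeed=108.0 kt
Leg 3: track=102.7°, groundspeed=133.8 kt
Leg 4: track=18.3°, groundspeed=128.5 kt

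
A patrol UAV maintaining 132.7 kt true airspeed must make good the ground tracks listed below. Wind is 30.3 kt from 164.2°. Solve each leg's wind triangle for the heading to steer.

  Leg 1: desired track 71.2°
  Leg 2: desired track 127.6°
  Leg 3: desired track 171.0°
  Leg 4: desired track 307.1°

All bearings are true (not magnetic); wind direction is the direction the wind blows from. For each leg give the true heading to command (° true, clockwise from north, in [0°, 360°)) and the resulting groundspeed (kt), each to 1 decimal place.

Leg 1: desired track 71.2°; wind correction +13.2° → command heading 84.4°, groundspeed 130.8 kt
Leg 2: desired track 127.6°; wind correction +7.8° → command heading 135.4°, groundspeed 107.1 kt
Leg 3: desired track 171.0°; wind correction -1.5° → command heading 169.5°, groundspeed 102.6 kt
Leg 4: desired track 307.1°; wind correction -7.9° → command heading 299.2°, groundspeed 155.6 kt

Leg 1: heading=84.4°, groundspeed=130.8 kt
Leg 2: heading=135.4°, groundspeed=107.1 kt
Leg 3: heading=169.5°, groundspeed=102.6 kt
Leg 4: heading=299.2°, groundspeed=155.6 kt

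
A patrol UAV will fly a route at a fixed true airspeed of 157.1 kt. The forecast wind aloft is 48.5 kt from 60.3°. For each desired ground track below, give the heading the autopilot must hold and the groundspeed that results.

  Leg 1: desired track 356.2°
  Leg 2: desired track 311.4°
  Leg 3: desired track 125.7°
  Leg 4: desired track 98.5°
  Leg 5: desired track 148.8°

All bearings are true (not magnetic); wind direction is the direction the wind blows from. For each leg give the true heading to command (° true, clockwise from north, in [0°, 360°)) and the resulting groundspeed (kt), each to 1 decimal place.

Leg 1: heading=12.3°, groundspeed=129.7 kt
Leg 2: heading=328.4°, groundspeed=166.0 kt
Leg 3: heading=109.4°, groundspeed=130.6 kt
Leg 4: heading=87.5°, groundspeed=116.1 kt
Leg 5: heading=130.8°, groundspeed=148.2 kt

Leg 1: desired track 356.2°; wind correction +16.1° → command heading 12.3°, groundspeed 129.7 kt
Leg 2: desired track 311.4°; wind correction +17.0° → command heading 328.4°, groundspeed 166.0 kt
Leg 3: desired track 125.7°; wind correction -16.3° → command heading 109.4°, groundspeed 130.6 kt
Leg 4: desired track 98.5°; wind correction -11.0° → command heading 87.5°, groundspeed 116.1 kt
Leg 5: desired track 148.8°; wind correction -18.0° → command heading 130.8°, groundspeed 148.2 kt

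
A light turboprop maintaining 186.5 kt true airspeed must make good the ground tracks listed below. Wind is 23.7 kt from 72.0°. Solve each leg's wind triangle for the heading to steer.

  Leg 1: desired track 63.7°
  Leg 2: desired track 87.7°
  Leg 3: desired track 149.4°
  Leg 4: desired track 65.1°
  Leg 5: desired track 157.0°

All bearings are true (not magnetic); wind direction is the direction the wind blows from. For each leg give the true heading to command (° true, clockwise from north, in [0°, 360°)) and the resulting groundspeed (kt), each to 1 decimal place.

Leg 1: heading=64.8°, groundspeed=163.0 kt
Leg 2: heading=85.7°, groundspeed=163.6 kt
Leg 3: heading=142.3°, groundspeed=179.9 kt
Leg 4: heading=66.0°, groundspeed=162.9 kt
Leg 5: heading=149.7°, groundspeed=182.9 kt

Leg 1: desired track 63.7°; wind correction +1.1° → command heading 64.8°, groundspeed 163.0 kt
Leg 2: desired track 87.7°; wind correction -2.0° → command heading 85.7°, groundspeed 163.6 kt
Leg 3: desired track 149.4°; wind correction -7.1° → command heading 142.3°, groundspeed 179.9 kt
Leg 4: desired track 65.1°; wind correction +0.9° → command heading 66.0°, groundspeed 162.9 kt
Leg 5: desired track 157.0°; wind correction -7.3° → command heading 149.7°, groundspeed 182.9 kt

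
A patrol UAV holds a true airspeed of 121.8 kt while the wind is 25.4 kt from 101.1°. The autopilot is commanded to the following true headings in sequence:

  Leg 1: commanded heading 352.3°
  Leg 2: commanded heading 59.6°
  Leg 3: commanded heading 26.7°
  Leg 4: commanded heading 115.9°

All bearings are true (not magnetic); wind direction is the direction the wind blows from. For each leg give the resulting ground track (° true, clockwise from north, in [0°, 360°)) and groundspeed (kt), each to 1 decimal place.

Leg 1: track=341.8°, groundspeed=132.2 kt
Leg 2: track=50.3°, groundspeed=104.1 kt
Leg 3: track=14.7°, groundspeed=117.5 kt
Leg 4: track=119.7°, groundspeed=97.5 kt

Leg 1: heading 352.3°; drift -10.5° → track 341.8°, groundspeed 132.2 kt
Leg 2: heading 59.6°; drift -9.3° → track 50.3°, groundspeed 104.1 kt
Leg 3: heading 26.7°; drift -12.0° → track 14.7°, groundspeed 117.5 kt
Leg 4: heading 115.9°; drift +3.8° → track 119.7°, groundspeed 97.5 kt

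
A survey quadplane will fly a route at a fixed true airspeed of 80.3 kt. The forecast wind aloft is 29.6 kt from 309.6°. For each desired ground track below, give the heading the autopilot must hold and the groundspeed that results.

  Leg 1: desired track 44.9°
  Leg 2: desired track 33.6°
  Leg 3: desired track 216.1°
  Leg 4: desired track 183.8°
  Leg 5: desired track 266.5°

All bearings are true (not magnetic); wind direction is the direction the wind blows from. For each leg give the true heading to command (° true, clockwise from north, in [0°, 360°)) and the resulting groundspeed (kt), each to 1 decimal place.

Leg 1: heading=23.4°, groundspeed=77.4 kt
Leg 2: heading=12.1°, groundspeed=71.6 kt
Leg 3: heading=237.7°, groundspeed=76.5 kt
Leg 4: heading=201.2°, groundspeed=93.9 kt
Leg 5: heading=281.1°, groundspeed=56.1 kt

Leg 1: desired track 44.9°; wind correction -21.5° → command heading 23.4°, groundspeed 77.4 kt
Leg 2: desired track 33.6°; wind correction -21.5° → command heading 12.1°, groundspeed 71.6 kt
Leg 3: desired track 216.1°; wind correction +21.6° → command heading 237.7°, groundspeed 76.5 kt
Leg 4: desired track 183.8°; wind correction +17.4° → command heading 201.2°, groundspeed 93.9 kt
Leg 5: desired track 266.5°; wind correction +14.6° → command heading 281.1°, groundspeed 56.1 kt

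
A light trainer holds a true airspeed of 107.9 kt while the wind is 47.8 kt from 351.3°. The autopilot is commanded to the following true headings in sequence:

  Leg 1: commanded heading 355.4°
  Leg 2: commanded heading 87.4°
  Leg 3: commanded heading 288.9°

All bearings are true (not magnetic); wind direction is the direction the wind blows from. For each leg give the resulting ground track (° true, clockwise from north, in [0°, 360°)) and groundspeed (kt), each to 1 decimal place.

Leg 1: heading 355.4°; drift +3.2° → track 358.6°, groundspeed 60.3 kt
Leg 2: heading 87.4°; drift +22.8° → track 110.2°, groundspeed 122.6 kt
Leg 3: heading 288.9°; drift -26.3° → track 262.6°, groundspeed 95.6 kt

Leg 1: track=358.6°, groundspeed=60.3 kt
Leg 2: track=110.2°, groundspeed=122.6 kt
Leg 3: track=262.6°, groundspeed=95.6 kt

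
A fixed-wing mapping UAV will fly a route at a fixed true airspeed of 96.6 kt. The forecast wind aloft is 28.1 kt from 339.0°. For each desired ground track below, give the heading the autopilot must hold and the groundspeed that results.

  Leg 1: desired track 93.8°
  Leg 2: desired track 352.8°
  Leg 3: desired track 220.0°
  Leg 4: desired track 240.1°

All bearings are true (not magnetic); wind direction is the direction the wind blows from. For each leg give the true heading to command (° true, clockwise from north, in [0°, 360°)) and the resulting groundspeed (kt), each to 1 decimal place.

Leg 1: desired track 93.8°; wind correction -15.3° → command heading 78.5°, groundspeed 105.0 kt
Leg 2: desired track 352.8°; wind correction -4.0° → command heading 348.8°, groundspeed 69.1 kt
Leg 3: desired track 220.0°; wind correction +14.7° → command heading 234.7°, groundspeed 107.0 kt
Leg 4: desired track 240.1°; wind correction +16.7° → command heading 256.8°, groundspeed 96.9 kt

Leg 1: heading=78.5°, groundspeed=105.0 kt
Leg 2: heading=348.8°, groundspeed=69.1 kt
Leg 3: heading=234.7°, groundspeed=107.0 kt
Leg 4: heading=256.8°, groundspeed=96.9 kt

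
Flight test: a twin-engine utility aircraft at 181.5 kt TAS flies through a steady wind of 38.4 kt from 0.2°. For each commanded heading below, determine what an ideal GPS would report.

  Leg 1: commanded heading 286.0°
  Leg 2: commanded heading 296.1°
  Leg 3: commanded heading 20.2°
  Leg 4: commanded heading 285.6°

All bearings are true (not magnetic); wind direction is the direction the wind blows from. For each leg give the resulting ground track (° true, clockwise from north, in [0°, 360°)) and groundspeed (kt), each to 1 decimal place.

Leg 1: heading 286.0°; drift -12.2° → track 273.8°, groundspeed 175.0 kt
Leg 2: heading 296.1°; drift -11.8° → track 284.3°, groundspeed 168.3 kt
Leg 3: heading 20.2°; drift +5.2° → track 25.4°, groundspeed 146.0 kt
Leg 4: heading 285.6°; drift -12.2° → track 273.4°, groundspeed 175.3 kt

Leg 1: track=273.8°, groundspeed=175.0 kt
Leg 2: track=284.3°, groundspeed=168.3 kt
Leg 3: track=25.4°, groundspeed=146.0 kt
Leg 4: track=273.4°, groundspeed=175.3 kt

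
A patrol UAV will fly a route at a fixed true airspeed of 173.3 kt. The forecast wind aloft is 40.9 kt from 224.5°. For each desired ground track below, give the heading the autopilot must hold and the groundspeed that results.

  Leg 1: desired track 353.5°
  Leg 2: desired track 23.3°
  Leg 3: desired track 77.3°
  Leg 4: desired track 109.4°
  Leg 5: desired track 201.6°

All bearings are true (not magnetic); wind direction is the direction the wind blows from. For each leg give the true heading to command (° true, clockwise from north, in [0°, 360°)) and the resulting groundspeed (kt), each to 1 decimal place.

Leg 1: desired track 353.5°; wind correction -10.6° → command heading 342.9°, groundspeed 196.1 kt
Leg 2: desired track 23.3°; wind correction -4.9° → command heading 18.4°, groundspeed 210.8 kt
Leg 3: desired track 77.3°; wind correction +7.3° → command heading 84.6°, groundspeed 206.3 kt
Leg 4: desired track 109.4°; wind correction +12.3° → command heading 121.7°, groundspeed 186.6 kt
Leg 5: desired track 201.6°; wind correction +5.3° → command heading 206.9°, groundspeed 134.9 kt

Leg 1: heading=342.9°, groundspeed=196.1 kt
Leg 2: heading=18.4°, groundspeed=210.8 kt
Leg 3: heading=84.6°, groundspeed=206.3 kt
Leg 4: heading=121.7°, groundspeed=186.6 kt
Leg 5: heading=206.9°, groundspeed=134.9 kt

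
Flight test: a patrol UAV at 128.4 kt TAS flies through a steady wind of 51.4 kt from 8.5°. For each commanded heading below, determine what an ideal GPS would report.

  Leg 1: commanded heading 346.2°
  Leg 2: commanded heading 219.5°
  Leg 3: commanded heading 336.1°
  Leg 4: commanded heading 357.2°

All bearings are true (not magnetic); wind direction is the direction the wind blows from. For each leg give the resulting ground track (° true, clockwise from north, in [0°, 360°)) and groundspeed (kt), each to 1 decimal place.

Leg 1: track=332.6°, groundspeed=83.2 kt
Leg 2: track=210.8°, groundspeed=174.5 kt
Leg 3: track=318.1°, groundspeed=89.4 kt
Leg 4: track=349.8°, groundspeed=78.6 kt

Leg 1: heading 346.2°; drift -13.6° → track 332.6°, groundspeed 83.2 kt
Leg 2: heading 219.5°; drift -8.7° → track 210.8°, groundspeed 174.5 kt
Leg 3: heading 336.1°; drift -18.0° → track 318.1°, groundspeed 89.4 kt
Leg 4: heading 357.2°; drift -7.4° → track 349.8°, groundspeed 78.6 kt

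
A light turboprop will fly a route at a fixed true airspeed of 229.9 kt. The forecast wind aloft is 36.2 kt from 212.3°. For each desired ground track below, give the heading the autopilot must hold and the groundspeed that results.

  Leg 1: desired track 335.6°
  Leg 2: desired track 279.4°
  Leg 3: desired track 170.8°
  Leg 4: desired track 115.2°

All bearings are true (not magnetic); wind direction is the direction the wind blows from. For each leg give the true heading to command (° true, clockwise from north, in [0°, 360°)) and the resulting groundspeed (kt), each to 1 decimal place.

Leg 1: desired track 335.6°; wind correction -7.6° → command heading 328.0°, groundspeed 247.8 kt
Leg 2: desired track 279.4°; wind correction -8.3° → command heading 271.1°, groundspeed 213.4 kt
Leg 3: desired track 170.8°; wind correction +6.0° → command heading 176.8°, groundspeed 201.5 kt
Leg 4: desired track 115.2°; wind correction +9.0° → command heading 124.2°, groundspeed 231.6 kt

Leg 1: heading=328.0°, groundspeed=247.8 kt
Leg 2: heading=271.1°, groundspeed=213.4 kt
Leg 3: heading=176.8°, groundspeed=201.5 kt
Leg 4: heading=124.2°, groundspeed=231.6 kt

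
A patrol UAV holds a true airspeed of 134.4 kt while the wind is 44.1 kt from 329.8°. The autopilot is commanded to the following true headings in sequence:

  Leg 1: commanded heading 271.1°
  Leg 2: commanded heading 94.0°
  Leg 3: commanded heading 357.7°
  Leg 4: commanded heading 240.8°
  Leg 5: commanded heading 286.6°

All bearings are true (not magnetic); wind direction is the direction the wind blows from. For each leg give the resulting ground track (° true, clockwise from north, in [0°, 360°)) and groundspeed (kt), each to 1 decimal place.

Leg 1: heading 271.1°; drift -18.7° → track 252.4°, groundspeed 117.7 kt
Leg 2: heading 94.0°; drift +12.9° → track 106.9°, groundspeed 163.3 kt
Leg 3: heading 357.7°; drift +12.2° → track 9.9°, groundspeed 97.6 kt
Leg 4: heading 240.8°; drift -18.3° → track 222.5°, groundspeed 140.7 kt
Leg 5: heading 286.6°; drift -16.4° → track 270.2°, groundspeed 106.6 kt

Leg 1: track=252.4°, groundspeed=117.7 kt
Leg 2: track=106.9°, groundspeed=163.3 kt
Leg 3: track=9.9°, groundspeed=97.6 kt
Leg 4: track=222.5°, groundspeed=140.7 kt
Leg 5: track=270.2°, groundspeed=106.6 kt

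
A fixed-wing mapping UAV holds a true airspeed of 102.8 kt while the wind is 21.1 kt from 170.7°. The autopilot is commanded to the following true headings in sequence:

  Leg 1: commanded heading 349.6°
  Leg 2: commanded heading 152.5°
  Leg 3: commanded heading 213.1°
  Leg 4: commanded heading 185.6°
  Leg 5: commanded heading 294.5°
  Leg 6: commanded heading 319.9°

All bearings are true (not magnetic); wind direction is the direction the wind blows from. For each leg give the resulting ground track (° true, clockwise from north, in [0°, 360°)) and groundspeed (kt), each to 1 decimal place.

Leg 1: heading 349.6°; drift +0.2° → track 349.8°, groundspeed 123.9 kt
Leg 2: heading 152.5°; drift -4.6° → track 147.9°, groundspeed 83.0 kt
Leg 3: heading 213.1°; drift +9.3° → track 222.4°, groundspeed 88.4 kt
Leg 4: heading 185.6°; drift +3.8° → track 189.4°, groundspeed 82.6 kt
Leg 5: heading 294.5°; drift +8.7° → track 303.2°, groundspeed 115.9 kt
Leg 6: heading 319.9°; drift +5.1° → track 325.0°, groundspeed 121.4 kt

Leg 1: track=349.8°, groundspeed=123.9 kt
Leg 2: track=147.9°, groundspeed=83.0 kt
Leg 3: track=222.4°, groundspeed=88.4 kt
Leg 4: track=189.4°, groundspeed=82.6 kt
Leg 5: track=303.2°, groundspeed=115.9 kt
Leg 6: track=325.0°, groundspeed=121.4 kt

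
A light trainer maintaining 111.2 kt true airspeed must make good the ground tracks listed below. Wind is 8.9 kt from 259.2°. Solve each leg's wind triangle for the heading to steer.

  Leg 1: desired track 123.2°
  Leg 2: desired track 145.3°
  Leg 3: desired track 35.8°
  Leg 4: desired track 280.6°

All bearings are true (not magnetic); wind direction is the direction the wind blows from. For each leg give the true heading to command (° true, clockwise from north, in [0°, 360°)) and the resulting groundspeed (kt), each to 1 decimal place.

Leg 1: desired track 123.2°; wind correction +3.2° → command heading 126.4°, groundspeed 117.4 kt
Leg 2: desired track 145.3°; wind correction +4.2° → command heading 149.5°, groundspeed 114.5 kt
Leg 3: desired track 35.8°; wind correction -3.2° → command heading 32.6°, groundspeed 117.5 kt
Leg 4: desired track 280.6°; wind correction -1.7° → command heading 278.9°, groundspeed 102.9 kt

Leg 1: heading=126.4°, groundspeed=117.4 kt
Leg 2: heading=149.5°, groundspeed=114.5 kt
Leg 3: heading=32.6°, groundspeed=117.5 kt
Leg 4: heading=278.9°, groundspeed=102.9 kt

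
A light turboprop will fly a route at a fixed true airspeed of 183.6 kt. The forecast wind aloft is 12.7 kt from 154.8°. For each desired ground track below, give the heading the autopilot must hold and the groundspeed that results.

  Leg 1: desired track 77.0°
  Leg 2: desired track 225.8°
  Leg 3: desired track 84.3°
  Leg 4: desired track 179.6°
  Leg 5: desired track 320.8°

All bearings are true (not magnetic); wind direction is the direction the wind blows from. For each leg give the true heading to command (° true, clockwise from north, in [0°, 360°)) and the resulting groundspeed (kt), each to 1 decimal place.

Leg 1: desired track 77.0°; wind correction +3.9° → command heading 80.9°, groundspeed 180.5 kt
Leg 2: desired track 225.8°; wind correction -3.8° → command heading 222.0°, groundspeed 179.1 kt
Leg 3: desired track 84.3°; wind correction +3.7° → command heading 88.0°, groundspeed 179.0 kt
Leg 4: desired track 179.6°; wind correction -1.7° → command heading 177.9°, groundspeed 172.0 kt
Leg 5: desired track 320.8°; wind correction -1.0° → command heading 319.8°, groundspeed 195.9 kt

Leg 1: heading=80.9°, groundspeed=180.5 kt
Leg 2: heading=222.0°, groundspeed=179.1 kt
Leg 3: heading=88.0°, groundspeed=179.0 kt
Leg 4: heading=177.9°, groundspeed=172.0 kt
Leg 5: heading=319.8°, groundspeed=195.9 kt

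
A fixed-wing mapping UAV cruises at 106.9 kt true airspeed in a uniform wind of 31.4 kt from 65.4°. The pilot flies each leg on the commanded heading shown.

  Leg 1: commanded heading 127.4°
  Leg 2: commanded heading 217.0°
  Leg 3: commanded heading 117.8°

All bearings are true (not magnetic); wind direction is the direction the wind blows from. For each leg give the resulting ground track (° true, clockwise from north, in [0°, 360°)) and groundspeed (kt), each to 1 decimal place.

Leg 1: heading 127.4°; drift +16.7° → track 144.1°, groundspeed 96.2 kt
Leg 2: heading 217.0°; drift +6.3° → track 223.3°, groundspeed 135.3 kt
Leg 3: heading 117.8°; drift +15.8° → track 133.6°, groundspeed 91.2 kt

Leg 1: track=144.1°, groundspeed=96.2 kt
Leg 2: track=223.3°, groundspeed=135.3 kt
Leg 3: track=133.6°, groundspeed=91.2 kt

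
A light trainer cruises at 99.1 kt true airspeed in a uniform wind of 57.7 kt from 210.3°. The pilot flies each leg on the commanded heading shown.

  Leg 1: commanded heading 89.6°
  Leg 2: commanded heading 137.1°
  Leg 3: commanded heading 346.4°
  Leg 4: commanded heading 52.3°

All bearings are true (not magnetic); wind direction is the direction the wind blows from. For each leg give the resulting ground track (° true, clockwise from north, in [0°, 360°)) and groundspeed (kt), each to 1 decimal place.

Leg 1: track=68.5°, groundspeed=137.8 kt
Leg 2: track=103.3°, groundspeed=99.2 kt
Leg 3: track=2.3°, groundspeed=146.3 kt
Leg 4: track=44.2°, groundspeed=154.1 kt

Leg 1: heading 89.6°; drift -21.1° → track 68.5°, groundspeed 137.8 kt
Leg 2: heading 137.1°; drift -33.8° → track 103.3°, groundspeed 99.2 kt
Leg 3: heading 346.4°; drift +15.9° → track 2.3°, groundspeed 146.3 kt
Leg 4: heading 52.3°; drift -8.1° → track 44.2°, groundspeed 154.1 kt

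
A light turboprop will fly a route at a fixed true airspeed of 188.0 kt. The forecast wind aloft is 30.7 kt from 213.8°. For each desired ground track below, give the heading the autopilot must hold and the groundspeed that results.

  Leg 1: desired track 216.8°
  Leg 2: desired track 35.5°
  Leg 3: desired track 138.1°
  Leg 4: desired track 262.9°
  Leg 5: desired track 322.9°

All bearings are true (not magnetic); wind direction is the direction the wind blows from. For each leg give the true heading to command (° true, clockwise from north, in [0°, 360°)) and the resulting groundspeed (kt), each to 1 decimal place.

Leg 1: heading=216.3°, groundspeed=157.3 kt
Leg 2: heading=35.8°, groundspeed=218.7 kt
Leg 3: heading=147.2°, groundspeed=178.0 kt
Leg 4: heading=255.8°, groundspeed=166.5 kt
Leg 5: heading=314.0°, groundspeed=195.8 kt

Leg 1: desired track 216.8°; wind correction -0.5° → command heading 216.3°, groundspeed 157.3 kt
Leg 2: desired track 35.5°; wind correction +0.3° → command heading 35.8°, groundspeed 218.7 kt
Leg 3: desired track 138.1°; wind correction +9.1° → command heading 147.2°, groundspeed 178.0 kt
Leg 4: desired track 262.9°; wind correction -7.1° → command heading 255.8°, groundspeed 166.5 kt
Leg 5: desired track 322.9°; wind correction -8.9° → command heading 314.0°, groundspeed 195.8 kt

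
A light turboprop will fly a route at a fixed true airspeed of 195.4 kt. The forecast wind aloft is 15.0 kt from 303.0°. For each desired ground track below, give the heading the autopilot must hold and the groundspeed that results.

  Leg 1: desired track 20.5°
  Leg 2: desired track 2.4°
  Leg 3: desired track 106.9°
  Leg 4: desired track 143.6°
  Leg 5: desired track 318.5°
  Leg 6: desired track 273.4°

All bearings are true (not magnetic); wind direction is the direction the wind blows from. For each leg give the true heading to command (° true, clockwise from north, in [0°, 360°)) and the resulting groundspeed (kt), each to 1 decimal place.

Leg 1: heading=16.2°, groundspeed=191.6 kt
Leg 2: heading=358.6°, groundspeed=187.3 kt
Leg 3: heading=105.7°, groundspeed=209.8 kt
Leg 4: heading=145.1°, groundspeed=209.4 kt
Leg 5: heading=317.3°, groundspeed=180.9 kt
Leg 6: heading=275.6°, groundspeed=182.2 kt

Leg 1: desired track 20.5°; wind correction -4.3° → command heading 16.2°, groundspeed 191.6 kt
Leg 2: desired track 2.4°; wind correction -3.8° → command heading 358.6°, groundspeed 187.3 kt
Leg 3: desired track 106.9°; wind correction -1.2° → command heading 105.7°, groundspeed 209.8 kt
Leg 4: desired track 143.6°; wind correction +1.5° → command heading 145.1°, groundspeed 209.4 kt
Leg 5: desired track 318.5°; wind correction -1.2° → command heading 317.3°, groundspeed 180.9 kt
Leg 6: desired track 273.4°; wind correction +2.2° → command heading 275.6°, groundspeed 182.2 kt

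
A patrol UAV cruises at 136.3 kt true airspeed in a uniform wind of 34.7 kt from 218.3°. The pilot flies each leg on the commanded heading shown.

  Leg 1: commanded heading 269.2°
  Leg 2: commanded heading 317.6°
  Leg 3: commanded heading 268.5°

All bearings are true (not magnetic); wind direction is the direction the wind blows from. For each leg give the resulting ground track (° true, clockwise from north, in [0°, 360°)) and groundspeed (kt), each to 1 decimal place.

Leg 1: heading 269.2°; drift +13.2° → track 282.4°, groundspeed 117.5 kt
Leg 2: heading 317.6°; drift +13.6° → track 331.2°, groundspeed 146.0 kt
Leg 3: heading 268.5°; drift +13.2° → track 281.7°, groundspeed 117.2 kt

Leg 1: track=282.4°, groundspeed=117.5 kt
Leg 2: track=331.2°, groundspeed=146.0 kt
Leg 3: track=281.7°, groundspeed=117.2 kt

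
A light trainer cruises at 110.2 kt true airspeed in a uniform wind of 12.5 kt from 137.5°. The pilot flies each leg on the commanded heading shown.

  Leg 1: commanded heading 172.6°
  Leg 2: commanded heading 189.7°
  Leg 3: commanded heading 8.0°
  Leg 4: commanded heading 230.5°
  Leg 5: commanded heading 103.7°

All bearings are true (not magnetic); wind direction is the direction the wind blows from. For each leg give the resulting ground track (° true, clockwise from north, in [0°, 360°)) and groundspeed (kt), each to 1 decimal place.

Leg 1: heading 172.6°; drift +4.1° → track 176.7°, groundspeed 100.2 kt
Leg 2: heading 189.7°; drift +5.5° → track 195.2°, groundspeed 103.0 kt
Leg 3: heading 8.0°; drift -4.7° → track 3.3°, groundspeed 118.5 kt
Leg 4: heading 230.5°; drift +6.4° → track 236.9°, groundspeed 111.6 kt
Leg 5: heading 103.7°; drift -4.0° → track 99.7°, groundspeed 100.1 kt

Leg 1: track=176.7°, groundspeed=100.2 kt
Leg 2: track=195.2°, groundspeed=103.0 kt
Leg 3: track=3.3°, groundspeed=118.5 kt
Leg 4: track=236.9°, groundspeed=111.6 kt
Leg 5: track=99.7°, groundspeed=100.1 kt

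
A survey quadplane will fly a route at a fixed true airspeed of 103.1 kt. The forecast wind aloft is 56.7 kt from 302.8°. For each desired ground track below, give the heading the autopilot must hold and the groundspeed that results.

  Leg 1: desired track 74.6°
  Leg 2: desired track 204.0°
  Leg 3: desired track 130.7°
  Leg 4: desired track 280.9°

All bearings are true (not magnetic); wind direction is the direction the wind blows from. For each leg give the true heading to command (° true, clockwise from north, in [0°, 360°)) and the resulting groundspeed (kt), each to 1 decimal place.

Leg 1: heading=50.4°, groundspeed=131.8 kt
Leg 2: heading=236.9°, groundspeed=95.2 kt
Leg 3: heading=135.0°, groundspeed=159.0 kt
Leg 4: heading=292.7°, groundspeed=48.3 kt

Leg 1: desired track 74.6°; wind correction -24.2° → command heading 50.4°, groundspeed 131.8 kt
Leg 2: desired track 204.0°; wind correction +32.9° → command heading 236.9°, groundspeed 95.2 kt
Leg 3: desired track 130.7°; wind correction +4.3° → command heading 135.0°, groundspeed 159.0 kt
Leg 4: desired track 280.9°; wind correction +11.8° → command heading 292.7°, groundspeed 48.3 kt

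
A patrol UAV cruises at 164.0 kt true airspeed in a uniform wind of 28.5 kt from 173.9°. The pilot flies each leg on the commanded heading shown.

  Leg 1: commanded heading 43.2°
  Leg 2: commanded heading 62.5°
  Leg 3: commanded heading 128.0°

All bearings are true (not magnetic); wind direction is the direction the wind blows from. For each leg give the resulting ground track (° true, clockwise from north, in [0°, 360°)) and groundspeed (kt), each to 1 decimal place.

Leg 1: heading 43.2°; drift -6.7° → track 36.5°, groundspeed 183.9 kt
Leg 2: heading 62.5°; drift -8.7° → track 53.8°, groundspeed 176.4 kt
Leg 3: heading 128.0°; drift -8.1° → track 119.9°, groundspeed 145.6 kt

Leg 1: track=36.5°, groundspeed=183.9 kt
Leg 2: track=53.8°, groundspeed=176.4 kt
Leg 3: track=119.9°, groundspeed=145.6 kt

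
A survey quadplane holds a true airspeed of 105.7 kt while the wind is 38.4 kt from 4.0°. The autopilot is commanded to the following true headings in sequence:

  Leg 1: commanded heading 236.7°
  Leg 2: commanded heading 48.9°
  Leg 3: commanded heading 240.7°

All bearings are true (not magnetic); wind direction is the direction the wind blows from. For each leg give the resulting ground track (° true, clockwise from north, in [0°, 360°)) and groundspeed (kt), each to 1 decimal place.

Leg 1: heading 236.7°; drift -13.3° → track 223.4°, groundspeed 132.5 kt
Leg 2: heading 48.9°; drift +19.0° → track 67.9°, groundspeed 83.0 kt
Leg 3: heading 240.7°; drift -14.2° → track 226.5°, groundspeed 130.8 kt

Leg 1: track=223.4°, groundspeed=132.5 kt
Leg 2: track=67.9°, groundspeed=83.0 kt
Leg 3: track=226.5°, groundspeed=130.8 kt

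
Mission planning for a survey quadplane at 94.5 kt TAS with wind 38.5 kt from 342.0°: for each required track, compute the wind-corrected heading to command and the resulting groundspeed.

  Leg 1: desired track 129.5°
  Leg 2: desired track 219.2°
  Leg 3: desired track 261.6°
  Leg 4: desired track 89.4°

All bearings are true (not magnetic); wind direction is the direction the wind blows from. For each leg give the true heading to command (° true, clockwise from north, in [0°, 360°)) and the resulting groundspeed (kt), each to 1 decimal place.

Leg 1: desired track 129.5°; wind correction -12.6° → command heading 116.9°, groundspeed 124.7 kt
Leg 2: desired track 219.2°; wind correction +20.0° → command heading 239.2°, groundspeed 109.6 kt
Leg 3: desired track 261.6°; wind correction +23.7° → command heading 285.3°, groundspeed 80.1 kt
Leg 4: desired track 89.4°; wind correction -22.9° → command heading 66.5°, groundspeed 98.6 kt

Leg 1: heading=116.9°, groundspeed=124.7 kt
Leg 2: heading=239.2°, groundspeed=109.6 kt
Leg 3: heading=285.3°, groundspeed=80.1 kt
Leg 4: heading=66.5°, groundspeed=98.6 kt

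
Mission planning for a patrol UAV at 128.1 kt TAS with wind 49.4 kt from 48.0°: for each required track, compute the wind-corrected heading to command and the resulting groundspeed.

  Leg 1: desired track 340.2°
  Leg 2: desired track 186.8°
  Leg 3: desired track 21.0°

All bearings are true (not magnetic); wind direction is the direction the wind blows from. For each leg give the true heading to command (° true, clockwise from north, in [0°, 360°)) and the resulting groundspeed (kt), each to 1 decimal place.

Leg 1: heading=1.1°, groundspeed=101.0 kt
Leg 2: heading=172.1°, groundspeed=161.1 kt
Leg 3: heading=31.1°, groundspeed=82.1 kt

Leg 1: desired track 340.2°; wind correction +20.9° → command heading 1.1°, groundspeed 101.0 kt
Leg 2: desired track 186.8°; wind correction -14.7° → command heading 172.1°, groundspeed 161.1 kt
Leg 3: desired track 21.0°; wind correction +10.1° → command heading 31.1°, groundspeed 82.1 kt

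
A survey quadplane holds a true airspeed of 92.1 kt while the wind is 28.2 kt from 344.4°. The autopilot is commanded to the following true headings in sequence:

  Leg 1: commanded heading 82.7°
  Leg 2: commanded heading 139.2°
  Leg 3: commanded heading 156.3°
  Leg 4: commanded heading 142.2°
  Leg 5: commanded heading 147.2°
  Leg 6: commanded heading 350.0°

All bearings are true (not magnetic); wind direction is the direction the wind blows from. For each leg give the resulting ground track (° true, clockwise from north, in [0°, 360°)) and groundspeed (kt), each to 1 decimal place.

Leg 1: track=98.9°, groundspeed=100.1 kt
Leg 2: track=145.0°, groundspeed=118.2 kt
Leg 3: track=158.2°, groundspeed=120.1 kt
Leg 4: track=147.4°, groundspeed=118.7 kt
Leg 5: track=151.2°, groundspeed=119.3 kt
Leg 6: track=352.5°, groundspeed=64.1 kt

Leg 1: heading 82.7°; drift +16.2° → track 98.9°, groundspeed 100.1 kt
Leg 2: heading 139.2°; drift +5.8° → track 145.0°, groundspeed 118.2 kt
Leg 3: heading 156.3°; drift +1.9° → track 158.2°, groundspeed 120.1 kt
Leg 4: heading 142.2°; drift +5.2° → track 147.4°, groundspeed 118.7 kt
Leg 5: heading 147.2°; drift +4.0° → track 151.2°, groundspeed 119.3 kt
Leg 6: heading 350.0°; drift +2.5° → track 352.5°, groundspeed 64.1 kt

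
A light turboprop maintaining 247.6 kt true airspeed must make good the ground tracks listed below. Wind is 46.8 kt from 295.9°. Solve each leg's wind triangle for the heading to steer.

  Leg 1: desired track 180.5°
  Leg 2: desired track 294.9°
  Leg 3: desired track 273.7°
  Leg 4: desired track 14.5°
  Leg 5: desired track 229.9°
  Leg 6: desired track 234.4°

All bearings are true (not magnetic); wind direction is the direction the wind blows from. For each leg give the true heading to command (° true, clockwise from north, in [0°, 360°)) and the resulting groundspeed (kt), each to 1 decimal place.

Leg 1: heading=190.3°, groundspeed=264.0 kt
Leg 2: heading=295.1°, groundspeed=200.8 kt
Leg 3: heading=277.8°, groundspeed=203.6 kt
Leg 4: heading=3.8°, groundspeed=234.1 kt
Leg 5: heading=239.8°, groundspeed=224.8 kt
Leg 6: heading=244.0°, groundspeed=221.8 kt

Leg 1: desired track 180.5°; wind correction +9.8° → command heading 190.3°, groundspeed 264.0 kt
Leg 2: desired track 294.9°; wind correction +0.2° → command heading 295.1°, groundspeed 200.8 kt
Leg 3: desired track 273.7°; wind correction +4.1° → command heading 277.8°, groundspeed 203.6 kt
Leg 4: desired track 14.5°; wind correction -10.7° → command heading 3.8°, groundspeed 234.1 kt
Leg 5: desired track 229.9°; wind correction +9.9° → command heading 239.8°, groundspeed 224.8 kt
Leg 6: desired track 234.4°; wind correction +9.6° → command heading 244.0°, groundspeed 221.8 kt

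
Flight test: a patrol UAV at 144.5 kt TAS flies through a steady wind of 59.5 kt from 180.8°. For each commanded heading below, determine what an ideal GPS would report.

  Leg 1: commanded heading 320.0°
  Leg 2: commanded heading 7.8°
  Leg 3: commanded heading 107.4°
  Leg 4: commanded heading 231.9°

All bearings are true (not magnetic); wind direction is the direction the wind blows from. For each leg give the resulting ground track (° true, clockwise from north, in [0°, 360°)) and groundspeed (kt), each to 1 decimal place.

Leg 1: track=331.6°, groundspeed=193.5 kt
Leg 2: track=5.8°, groundspeed=203.7 kt
Leg 3: track=83.3°, groundspeed=139.7 kt
Leg 4: track=255.3°, groundspeed=116.7 kt

Leg 1: heading 320.0°; drift +11.6° → track 331.6°, groundspeed 193.5 kt
Leg 2: heading 7.8°; drift -2.0° → track 5.8°, groundspeed 203.7 kt
Leg 3: heading 107.4°; drift -24.1° → track 83.3°, groundspeed 139.7 kt
Leg 4: heading 231.9°; drift +23.4° → track 255.3°, groundspeed 116.7 kt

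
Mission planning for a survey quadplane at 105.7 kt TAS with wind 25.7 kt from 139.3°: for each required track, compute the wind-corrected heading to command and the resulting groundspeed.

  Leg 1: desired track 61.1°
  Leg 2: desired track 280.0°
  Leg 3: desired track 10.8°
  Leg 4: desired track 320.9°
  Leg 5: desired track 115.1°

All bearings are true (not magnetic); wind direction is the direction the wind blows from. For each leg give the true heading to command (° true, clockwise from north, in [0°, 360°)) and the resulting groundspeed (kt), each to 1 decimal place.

Leg 1: heading=74.9°, groundspeed=97.4 kt
Leg 2: heading=271.1°, groundspeed=124.3 kt
Leg 3: heading=21.8°, groundspeed=119.8 kt
Leg 4: heading=321.3°, groundspeed=131.4 kt
Leg 5: heading=120.8°, groundspeed=81.7 kt

Leg 1: desired track 61.1°; wind correction +13.8° → command heading 74.9°, groundspeed 97.4 kt
Leg 2: desired track 280.0°; wind correction -8.9° → command heading 271.1°, groundspeed 124.3 kt
Leg 3: desired track 10.8°; wind correction +11.0° → command heading 21.8°, groundspeed 119.8 kt
Leg 4: desired track 320.9°; wind correction +0.4° → command heading 321.3°, groundspeed 131.4 kt
Leg 5: desired track 115.1°; wind correction +5.7° → command heading 120.8°, groundspeed 81.7 kt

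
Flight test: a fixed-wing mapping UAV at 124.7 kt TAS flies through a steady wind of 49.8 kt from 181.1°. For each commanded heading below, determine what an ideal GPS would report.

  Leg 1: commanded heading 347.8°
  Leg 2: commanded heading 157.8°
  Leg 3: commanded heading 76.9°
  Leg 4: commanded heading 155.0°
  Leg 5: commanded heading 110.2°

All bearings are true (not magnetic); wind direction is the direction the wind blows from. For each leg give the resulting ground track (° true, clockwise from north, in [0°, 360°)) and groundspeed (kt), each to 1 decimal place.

Leg 1: heading 347.8°; drift +3.8° → track 351.6°, groundspeed 173.5 kt
Leg 2: heading 157.8°; drift -14.0° → track 143.8°, groundspeed 81.4 kt
Leg 3: heading 76.9°; drift -19.4° → track 57.5°, groundspeed 145.2 kt
Leg 4: heading 155.0°; drift -15.3° → track 139.7°, groundspeed 82.9 kt
Leg 5: heading 110.2°; drift -23.5° → track 86.7°, groundspeed 118.2 kt

Leg 1: track=351.6°, groundspeed=173.5 kt
Leg 2: track=143.8°, groundspeed=81.4 kt
Leg 3: track=57.5°, groundspeed=145.2 kt
Leg 4: track=139.7°, groundspeed=82.9 kt
Leg 5: track=86.7°, groundspeed=118.2 kt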